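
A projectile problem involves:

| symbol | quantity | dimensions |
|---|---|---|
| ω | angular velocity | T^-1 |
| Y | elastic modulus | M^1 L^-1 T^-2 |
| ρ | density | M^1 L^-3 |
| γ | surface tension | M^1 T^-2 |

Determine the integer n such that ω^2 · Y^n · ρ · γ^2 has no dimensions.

Balance the M exponent: (1)·n from Y, plus 2·(0) + (1) + 2·(1) = 3 from the rest, must sum to zero.
n + 3 = 0, so n = -3.

-3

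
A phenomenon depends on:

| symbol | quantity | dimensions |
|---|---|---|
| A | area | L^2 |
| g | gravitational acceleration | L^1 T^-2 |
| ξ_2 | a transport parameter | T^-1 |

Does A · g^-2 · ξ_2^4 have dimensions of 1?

Sum the exponent of each base dimension across the product:
  L: [A]_L − 2·[g]_L + 4·[ξ_2]_L = (2) − 2·(1) + 4·(0) = 0
  T: [A]_T − 2·[g]_T + 4·[ξ_2]_T = (0) − 2·(-2) + 4·(-1) = 0
All base exponents vanish — dimensionless.

yes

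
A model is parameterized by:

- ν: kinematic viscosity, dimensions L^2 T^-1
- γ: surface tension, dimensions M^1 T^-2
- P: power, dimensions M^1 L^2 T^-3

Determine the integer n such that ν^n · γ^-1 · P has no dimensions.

-1

Balance the L exponent: (2)·n from ν, plus −(0) + (2) = 2 from the rest, must sum to zero.
2n + 2 = 0, so n = -1.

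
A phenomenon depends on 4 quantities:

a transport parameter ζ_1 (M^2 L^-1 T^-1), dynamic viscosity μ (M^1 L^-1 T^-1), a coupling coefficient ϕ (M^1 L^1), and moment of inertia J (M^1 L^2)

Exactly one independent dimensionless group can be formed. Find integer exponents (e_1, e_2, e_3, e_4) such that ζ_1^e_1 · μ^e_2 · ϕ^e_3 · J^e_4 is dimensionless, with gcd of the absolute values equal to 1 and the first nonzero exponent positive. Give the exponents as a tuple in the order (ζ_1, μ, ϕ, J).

(1, -1, -2, 1)

M: e_1·(2) + e_2·(1) + e_3·(1) + e_4·(1) = 0
L: e_1·(-1) + e_2·(-1) + e_3·(1) + e_4·(2) = 0
T: e_1·(-1) + e_2·(-1) + e_3·(0) + e_4·(0) = 0
Solving this homogeneous linear system for the smallest-integer solution (first nonzero entry positive) gives (1, -1, -2, 1).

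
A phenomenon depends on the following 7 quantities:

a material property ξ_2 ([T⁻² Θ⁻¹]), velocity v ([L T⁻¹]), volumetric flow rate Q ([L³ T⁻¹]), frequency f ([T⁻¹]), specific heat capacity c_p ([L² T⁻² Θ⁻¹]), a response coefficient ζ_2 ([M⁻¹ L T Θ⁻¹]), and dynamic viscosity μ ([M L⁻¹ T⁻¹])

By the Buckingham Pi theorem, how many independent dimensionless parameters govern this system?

There are 7 variables and 4 base dimensions (M, L, T, Θ).
The dimension matrix has rank 4.
Independent dimensionless groups: 7 − 4 = 3.

3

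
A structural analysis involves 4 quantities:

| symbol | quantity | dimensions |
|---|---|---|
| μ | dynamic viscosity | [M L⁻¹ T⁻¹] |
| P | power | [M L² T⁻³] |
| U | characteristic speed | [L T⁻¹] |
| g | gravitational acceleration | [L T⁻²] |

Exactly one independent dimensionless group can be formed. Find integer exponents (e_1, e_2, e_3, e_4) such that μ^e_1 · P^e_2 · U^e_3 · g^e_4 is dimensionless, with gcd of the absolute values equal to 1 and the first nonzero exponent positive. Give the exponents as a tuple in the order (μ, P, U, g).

(1, -1, 4, -1)

M: e_1·(1) + e_2·(1) + e_3·(0) + e_4·(0) = 0
L: e_1·(-1) + e_2·(2) + e_3·(1) + e_4·(1) = 0
T: e_1·(-1) + e_2·(-3) + e_3·(-1) + e_4·(-2) = 0
Solving this homogeneous linear system for the smallest-integer solution (first nonzero entry positive) gives (1, -1, 4, -1).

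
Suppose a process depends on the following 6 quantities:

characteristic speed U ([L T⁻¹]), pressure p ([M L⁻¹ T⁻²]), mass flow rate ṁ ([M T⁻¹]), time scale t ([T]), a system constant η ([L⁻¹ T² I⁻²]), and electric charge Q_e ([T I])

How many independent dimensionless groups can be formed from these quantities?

2

There are 6 variables and 4 base dimensions (M, L, T, I).
The dimension matrix has rank 4.
Independent dimensionless groups: 6 − 4 = 2.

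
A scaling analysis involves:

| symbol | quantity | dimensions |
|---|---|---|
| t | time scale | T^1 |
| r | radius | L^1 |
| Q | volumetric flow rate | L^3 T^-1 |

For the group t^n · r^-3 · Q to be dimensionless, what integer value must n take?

1

Balance the T exponent: (1)·n from t, plus −3·(0) + (-1) = -1 from the rest, must sum to zero.
n − 1 = 0, so n = 1.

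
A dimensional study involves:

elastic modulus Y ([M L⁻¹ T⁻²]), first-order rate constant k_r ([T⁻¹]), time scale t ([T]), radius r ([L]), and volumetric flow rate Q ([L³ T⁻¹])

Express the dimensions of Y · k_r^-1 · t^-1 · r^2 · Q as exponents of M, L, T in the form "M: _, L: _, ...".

M: 1, L: 4, T: -3

Collect each base-dimension exponent across the product:
  M: (1) − (0) − (0) + 2·(0) + (0) = 1
  L: (-1) − (0) − (0) + 2·(1) + (3) = 4
  T: (-2) − (-1) − (1) + 2·(0) + (-1) = -3
So the dimensions are [M L⁴ T⁻³].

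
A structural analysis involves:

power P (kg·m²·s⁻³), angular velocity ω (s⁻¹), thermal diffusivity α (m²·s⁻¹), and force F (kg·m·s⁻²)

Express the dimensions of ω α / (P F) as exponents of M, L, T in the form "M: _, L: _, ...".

M: -2, L: -1, T: 3

Collect each base-dimension exponent across the product:
  M: −(1) + (0) + (0) − (1) = -2
  L: −(2) + (0) + (2) − (1) = -1
  T: −(-3) + (-1) + (-1) − (-2) = 3
So the dimensions are [M⁻² L⁻¹ T³].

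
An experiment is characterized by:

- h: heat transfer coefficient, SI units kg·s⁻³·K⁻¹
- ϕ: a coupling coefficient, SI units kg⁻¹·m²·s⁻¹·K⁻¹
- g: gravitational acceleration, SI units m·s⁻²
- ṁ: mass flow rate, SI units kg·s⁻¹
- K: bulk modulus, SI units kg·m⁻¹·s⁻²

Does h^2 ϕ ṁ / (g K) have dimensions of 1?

Sum the exponent of each base dimension across the product:
  M: 2·[h]_M + [ϕ]_M − [g]_M + [ṁ]_M − [K]_M = 2·(1) + (-1) − (0) + (1) − (1) = 1
  L: 2·[h]_L + [ϕ]_L − [g]_L + [ṁ]_L − [K]_L = 2·(0) + (2) − (1) + (0) − (-1) = 2
  T: 2·[h]_T + [ϕ]_T − [g]_T + [ṁ]_T − [K]_T = 2·(-3) + (-1) − (-2) + (-1) − (-2) = -4
  Θ: 2·[h]_Θ + [ϕ]_Θ − [g]_Θ + [ṁ]_Θ − [K]_Θ = 2·(-1) + (-1) − (0) + (0) − (0) = -3
Net dimensions [M L² T⁻⁴ Θ⁻³] ≠ [1] — not dimensionless.

no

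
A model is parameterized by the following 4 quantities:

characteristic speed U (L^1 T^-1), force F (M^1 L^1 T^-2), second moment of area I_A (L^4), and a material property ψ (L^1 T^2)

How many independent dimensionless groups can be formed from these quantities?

1

There are 4 variables and 3 base dimensions (M, L, T).
The dimension matrix has rank 3.
Independent dimensionless groups: 4 − 3 = 1.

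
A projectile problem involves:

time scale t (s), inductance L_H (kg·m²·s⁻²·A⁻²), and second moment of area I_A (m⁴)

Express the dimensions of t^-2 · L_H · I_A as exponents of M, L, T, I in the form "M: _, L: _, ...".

Collect each base-dimension exponent across the product:
  M: −2·(0) + (1) + (0) = 1
  L: −2·(0) + (2) + (4) = 6
  T: −2·(1) + (-2) + (0) = -4
  I: −2·(0) + (-2) + (0) = -2
So the dimensions are [M L⁶ T⁻⁴ I⁻²].

M: 1, L: 6, T: -4, I: -2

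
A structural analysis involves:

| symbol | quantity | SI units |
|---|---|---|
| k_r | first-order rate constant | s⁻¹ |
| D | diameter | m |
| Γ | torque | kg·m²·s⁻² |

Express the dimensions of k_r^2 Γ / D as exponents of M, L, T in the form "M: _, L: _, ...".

M: 1, L: 1, T: -4

Collect each base-dimension exponent across the product:
  M: 2·(0) − (0) + (1) = 1
  L: 2·(0) − (1) + (2) = 1
  T: 2·(-1) − (0) + (-2) = -4
So the dimensions are [M L T⁻⁴].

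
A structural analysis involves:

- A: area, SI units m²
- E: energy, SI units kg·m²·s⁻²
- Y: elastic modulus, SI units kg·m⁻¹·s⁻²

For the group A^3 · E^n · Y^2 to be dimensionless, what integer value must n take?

Balance the M exponent: (1)·n from E, plus 3·(0) + 2·(1) = 2 from the rest, must sum to zero.
n + 2 = 0, so n = -2.

-2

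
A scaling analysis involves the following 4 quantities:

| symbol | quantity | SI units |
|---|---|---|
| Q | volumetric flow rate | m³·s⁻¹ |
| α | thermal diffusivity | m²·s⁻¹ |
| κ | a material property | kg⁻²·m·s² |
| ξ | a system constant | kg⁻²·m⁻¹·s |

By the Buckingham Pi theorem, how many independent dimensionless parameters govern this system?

1

There are 4 variables and 3 base dimensions (M, L, T).
The dimension matrix has rank 3.
Independent dimensionless groups: 4 − 3 = 1.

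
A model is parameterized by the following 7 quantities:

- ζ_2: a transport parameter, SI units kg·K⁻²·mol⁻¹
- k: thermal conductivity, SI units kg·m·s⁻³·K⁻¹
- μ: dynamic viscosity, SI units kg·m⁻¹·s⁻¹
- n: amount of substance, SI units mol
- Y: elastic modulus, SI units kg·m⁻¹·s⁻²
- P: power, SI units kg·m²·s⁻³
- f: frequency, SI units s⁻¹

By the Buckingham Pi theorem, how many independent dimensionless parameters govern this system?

There are 7 variables and 5 base dimensions (M, L, T, Θ, N).
The dimension matrix has rank 5.
Independent dimensionless groups: 7 − 5 = 2.

2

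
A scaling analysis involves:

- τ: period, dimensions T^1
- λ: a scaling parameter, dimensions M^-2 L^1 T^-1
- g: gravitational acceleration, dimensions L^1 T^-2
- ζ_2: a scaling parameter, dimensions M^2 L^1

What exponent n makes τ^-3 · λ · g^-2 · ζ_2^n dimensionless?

1

Balance the M exponent: (2)·n from ζ_2, plus −3·(0) + (-2) − 2·(0) = -2 from the rest, must sum to zero.
2n − 2 = 0, so n = 1.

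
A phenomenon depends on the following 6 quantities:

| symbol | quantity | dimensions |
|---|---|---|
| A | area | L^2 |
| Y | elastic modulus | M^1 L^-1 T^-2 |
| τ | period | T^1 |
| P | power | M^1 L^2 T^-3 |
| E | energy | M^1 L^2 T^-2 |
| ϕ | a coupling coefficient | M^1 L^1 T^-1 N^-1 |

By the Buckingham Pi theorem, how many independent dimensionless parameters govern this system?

2

There are 6 variables and 4 base dimensions (M, L, T, N).
The dimension matrix has rank 4.
Independent dimensionless groups: 6 − 4 = 2.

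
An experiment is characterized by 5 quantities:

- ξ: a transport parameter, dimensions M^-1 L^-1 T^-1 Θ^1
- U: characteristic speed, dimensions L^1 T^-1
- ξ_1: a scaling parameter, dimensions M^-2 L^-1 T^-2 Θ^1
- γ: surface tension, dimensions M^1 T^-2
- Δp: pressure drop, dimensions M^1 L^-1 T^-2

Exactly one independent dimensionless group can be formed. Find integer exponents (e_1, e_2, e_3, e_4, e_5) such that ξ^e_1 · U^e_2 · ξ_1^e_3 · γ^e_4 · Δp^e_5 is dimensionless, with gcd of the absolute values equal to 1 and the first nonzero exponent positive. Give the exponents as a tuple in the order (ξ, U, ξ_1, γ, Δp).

M: e_1·(-1) + e_2·(0) + e_3·(-2) + e_4·(1) + e_5·(1) = 0
L: e_1·(-1) + e_2·(1) + e_3·(-1) + e_4·(0) + e_5·(-1) = 0
T: e_1·(-1) + e_2·(-1) + e_3·(-2) + e_4·(-2) + e_5·(-2) = 0
Θ: e_1·(1) + e_2·(0) + e_3·(1) + e_4·(0) + e_5·(0) = 0
Solving this homogeneous linear system for the smallest-integer solution (first nonzero entry positive) gives (1, 3, -1, -4, 3).

(1, 3, -1, -4, 3)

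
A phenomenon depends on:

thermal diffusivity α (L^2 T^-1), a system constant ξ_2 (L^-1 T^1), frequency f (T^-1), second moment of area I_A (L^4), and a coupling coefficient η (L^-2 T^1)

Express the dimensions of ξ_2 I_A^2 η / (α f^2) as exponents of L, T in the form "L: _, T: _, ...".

L: 3, T: 5

Collect each base-dimension exponent across the product:
  L: −(2) + (-1) − 2·(0) + 2·(4) + (-2) = 3
  T: −(-1) + (1) − 2·(-1) + 2·(0) + (1) = 5
So the dimensions are [L³ T⁵].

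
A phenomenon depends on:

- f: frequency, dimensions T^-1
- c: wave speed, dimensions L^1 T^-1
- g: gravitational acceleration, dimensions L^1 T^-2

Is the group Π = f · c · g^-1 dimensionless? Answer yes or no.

yes

Sum the exponent of each base dimension across the product:
  M: [f]_M + [c]_M − [g]_M = (0) + (0) − (0) = 0
  L: [f]_L + [c]_L − [g]_L = (0) + (1) − (1) = 0
  T: [f]_T + [c]_T − [g]_T = (-1) + (-1) − (-2) = 0
  I: [f]_I + [c]_I − [g]_I = (0) + (0) − (0) = 0
All base exponents vanish — dimensionless.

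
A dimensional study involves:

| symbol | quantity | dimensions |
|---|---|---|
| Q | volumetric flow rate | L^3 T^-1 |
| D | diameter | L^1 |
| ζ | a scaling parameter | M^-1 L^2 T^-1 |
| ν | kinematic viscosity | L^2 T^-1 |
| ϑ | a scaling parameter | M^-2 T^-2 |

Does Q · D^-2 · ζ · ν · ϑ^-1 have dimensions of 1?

Sum the exponent of each base dimension across the product:
  M: [Q]_M − 2·[D]_M + [ζ]_M + [ν]_M − [ϑ]_M = (0) − 2·(0) + (-1) + (0) − (-2) = 1
  L: [Q]_L − 2·[D]_L + [ζ]_L + [ν]_L − [ϑ]_L = (3) − 2·(1) + (2) + (2) − (0) = 5
  T: [Q]_T − 2·[D]_T + [ζ]_T + [ν]_T − [ϑ]_T = (-1) − 2·(0) + (-1) + (-1) − (-2) = -1
Net dimensions [M L⁵ T⁻¹] ≠ [1] — not dimensionless.

no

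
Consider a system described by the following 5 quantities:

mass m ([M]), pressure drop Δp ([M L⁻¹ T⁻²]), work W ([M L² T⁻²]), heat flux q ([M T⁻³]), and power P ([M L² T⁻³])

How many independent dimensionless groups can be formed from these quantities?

There are 5 variables and 3 base dimensions (M, L, T).
The dimension matrix has rank 3.
Independent dimensionless groups: 5 − 3 = 2.

2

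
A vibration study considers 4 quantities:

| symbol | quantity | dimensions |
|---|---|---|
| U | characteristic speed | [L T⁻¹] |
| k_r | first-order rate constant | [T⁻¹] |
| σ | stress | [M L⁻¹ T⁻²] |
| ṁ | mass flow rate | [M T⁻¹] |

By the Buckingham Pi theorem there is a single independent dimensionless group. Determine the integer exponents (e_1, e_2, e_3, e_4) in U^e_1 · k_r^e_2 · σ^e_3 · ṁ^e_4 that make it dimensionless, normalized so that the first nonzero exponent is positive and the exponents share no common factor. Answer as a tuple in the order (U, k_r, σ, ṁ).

(1, -2, 1, -1)

M: e_1·(0) + e_2·(0) + e_3·(1) + e_4·(1) = 0
L: e_1·(1) + e_2·(0) + e_3·(-1) + e_4·(0) = 0
T: e_1·(-1) + e_2·(-1) + e_3·(-2) + e_4·(-1) = 0
Solving this homogeneous linear system for the smallest-integer solution (first nonzero entry positive) gives (1, -2, 1, -1).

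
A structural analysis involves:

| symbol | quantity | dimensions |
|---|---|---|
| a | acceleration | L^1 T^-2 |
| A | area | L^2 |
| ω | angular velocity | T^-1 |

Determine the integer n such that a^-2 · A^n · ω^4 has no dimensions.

1

Balance the L exponent: (2)·n from A, plus −2·(1) + 4·(0) = -2 from the rest, must sum to zero.
2n − 2 = 0, so n = 1.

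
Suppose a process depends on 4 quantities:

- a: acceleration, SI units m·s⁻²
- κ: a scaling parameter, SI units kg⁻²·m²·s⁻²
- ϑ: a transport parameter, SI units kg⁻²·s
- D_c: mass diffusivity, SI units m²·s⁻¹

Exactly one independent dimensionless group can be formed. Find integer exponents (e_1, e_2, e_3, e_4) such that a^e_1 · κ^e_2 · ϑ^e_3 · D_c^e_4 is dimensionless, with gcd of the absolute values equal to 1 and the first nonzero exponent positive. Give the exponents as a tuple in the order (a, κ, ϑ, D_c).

M: e_1·(0) + e_2·(-2) + e_3·(-2) + e_4·(0) = 0
L: e_1·(1) + e_2·(2) + e_3·(0) + e_4·(2) = 0
T: e_1·(-2) + e_2·(-2) + e_3·(1) + e_4·(-1) = 0
Solving this homogeneous linear system for the smallest-integer solution (first nonzero entry positive) gives (4, -3, 3, 1).

(4, -3, 3, 1)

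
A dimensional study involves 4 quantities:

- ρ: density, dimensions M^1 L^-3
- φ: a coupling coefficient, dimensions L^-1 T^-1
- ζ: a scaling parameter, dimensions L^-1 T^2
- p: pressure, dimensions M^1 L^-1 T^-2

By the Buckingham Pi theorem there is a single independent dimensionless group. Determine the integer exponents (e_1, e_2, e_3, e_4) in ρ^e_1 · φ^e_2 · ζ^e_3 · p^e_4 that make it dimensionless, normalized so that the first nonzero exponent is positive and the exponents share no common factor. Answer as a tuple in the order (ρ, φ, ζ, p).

(3, -2, -4, -3)

M: e_1·(1) + e_2·(0) + e_3·(0) + e_4·(1) = 0
L: e_1·(-3) + e_2·(-1) + e_3·(-1) + e_4·(-1) = 0
T: e_1·(0) + e_2·(-1) + e_3·(2) + e_4·(-2) = 0
Solving this homogeneous linear system for the smallest-integer solution (first nonzero entry positive) gives (3, -2, -4, -3).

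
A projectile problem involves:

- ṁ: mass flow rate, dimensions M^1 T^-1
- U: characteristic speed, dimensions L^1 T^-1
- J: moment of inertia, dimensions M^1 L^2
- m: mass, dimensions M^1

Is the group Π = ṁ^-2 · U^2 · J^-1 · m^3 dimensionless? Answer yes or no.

yes

Sum the exponent of each base dimension across the product:
  M: −2·[ṁ]_M + 2·[U]_M − [J]_M + 3·[m]_M = −2·(1) + 2·(0) − (1) + 3·(1) = 0
  L: −2·[ṁ]_L + 2·[U]_L − [J]_L + 3·[m]_L = −2·(0) + 2·(1) − (2) + 3·(0) = 0
  T: −2·[ṁ]_T + 2·[U]_T − [J]_T + 3·[m]_T = −2·(-1) + 2·(-1) − (0) + 3·(0) = 0
All base exponents vanish — dimensionless.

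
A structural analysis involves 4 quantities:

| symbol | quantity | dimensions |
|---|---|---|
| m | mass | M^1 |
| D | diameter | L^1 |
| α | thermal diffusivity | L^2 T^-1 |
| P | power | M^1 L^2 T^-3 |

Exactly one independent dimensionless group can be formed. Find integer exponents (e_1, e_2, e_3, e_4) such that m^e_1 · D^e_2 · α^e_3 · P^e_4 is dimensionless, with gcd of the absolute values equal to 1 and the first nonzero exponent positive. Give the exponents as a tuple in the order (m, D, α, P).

(1, -4, 3, -1)

M: e_1·(1) + e_2·(0) + e_3·(0) + e_4·(1) = 0
L: e_1·(0) + e_2·(1) + e_3·(2) + e_4·(2) = 0
T: e_1·(0) + e_2·(0) + e_3·(-1) + e_4·(-3) = 0
Solving this homogeneous linear system for the smallest-integer solution (first nonzero entry positive) gives (1, -4, 3, -1).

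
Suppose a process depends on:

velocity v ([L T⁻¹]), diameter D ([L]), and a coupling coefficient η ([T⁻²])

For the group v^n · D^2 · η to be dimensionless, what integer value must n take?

-2

Balance the L exponent: (1)·n from v, plus 2·(1) + (0) = 2 from the rest, must sum to zero.
n + 2 = 0, so n = -2.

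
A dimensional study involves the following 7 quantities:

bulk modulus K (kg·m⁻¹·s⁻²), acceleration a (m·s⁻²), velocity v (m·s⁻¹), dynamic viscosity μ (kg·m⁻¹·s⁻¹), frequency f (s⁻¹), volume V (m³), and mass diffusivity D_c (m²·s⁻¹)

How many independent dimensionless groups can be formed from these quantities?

4

There are 7 variables and 3 base dimensions (M, L, T).
The dimension matrix has rank 3.
Independent dimensionless groups: 7 − 3 = 4.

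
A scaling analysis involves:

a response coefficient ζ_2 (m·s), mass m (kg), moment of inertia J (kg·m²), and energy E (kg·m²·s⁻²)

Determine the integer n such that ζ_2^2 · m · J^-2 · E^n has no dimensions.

Balance the M exponent: (1)·n from E, plus 2·(0) + (1) − 2·(1) = -1 from the rest, must sum to zero.
n − 1 = 0, so n = 1.

1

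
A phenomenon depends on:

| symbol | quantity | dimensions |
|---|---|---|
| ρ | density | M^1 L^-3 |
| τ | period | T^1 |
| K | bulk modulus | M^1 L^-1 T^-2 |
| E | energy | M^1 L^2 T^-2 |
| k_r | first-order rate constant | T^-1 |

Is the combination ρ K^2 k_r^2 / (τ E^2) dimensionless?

no

Sum the exponent of each base dimension across the product:
  M: [ρ]_M − [τ]_M + 2·[K]_M − 2·[E]_M + 2·[k_r]_M = (1) − (0) + 2·(1) − 2·(1) + 2·(0) = 1
  L: [ρ]_L − [τ]_L + 2·[K]_L − 2·[E]_L + 2·[k_r]_L = (-3) − (0) + 2·(-1) − 2·(2) + 2·(0) = -9
  T: [ρ]_T − [τ]_T + 2·[K]_T − 2·[E]_T + 2·[k_r]_T = (0) − (1) + 2·(-2) − 2·(-2) + 2·(-1) = -3
Net dimensions [M L⁻⁹ T⁻³] ≠ [1] — not dimensionless.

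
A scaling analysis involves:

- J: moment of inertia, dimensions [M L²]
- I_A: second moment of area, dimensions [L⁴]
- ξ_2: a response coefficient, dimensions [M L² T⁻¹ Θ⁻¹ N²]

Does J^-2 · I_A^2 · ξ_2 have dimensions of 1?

no

Sum the exponent of each base dimension across the product:
  M: −2·[J]_M + 2·[I_A]_M + [ξ_2]_M = −2·(1) + 2·(0) + (1) = -1
  L: −2·[J]_L + 2·[I_A]_L + [ξ_2]_L = −2·(2) + 2·(4) + (2) = 6
  T: −2·[J]_T + 2·[I_A]_T + [ξ_2]_T = −2·(0) + 2·(0) + (-1) = -1
  Θ: −2·[J]_Θ + 2·[I_A]_Θ + [ξ_2]_Θ = −2·(0) + 2·(0) + (-1) = -1
  N: −2·[J]_N + 2·[I_A]_N + [ξ_2]_N = −2·(0) + 2·(0) + (2) = 2
Net dimensions [M⁻¹ L⁶ T⁻¹ Θ⁻¹ N²] ≠ [1] — not dimensionless.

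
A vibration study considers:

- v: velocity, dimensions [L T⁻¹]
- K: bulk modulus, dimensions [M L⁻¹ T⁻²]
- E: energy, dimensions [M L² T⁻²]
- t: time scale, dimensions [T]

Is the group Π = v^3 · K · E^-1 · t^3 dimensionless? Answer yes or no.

Sum the exponent of each base dimension across the product:
  M: 3·[v]_M + [K]_M − [E]_M + 3·[t]_M = 3·(0) + (1) − (1) + 3·(0) = 0
  L: 3·[v]_L + [K]_L − [E]_L + 3·[t]_L = 3·(1) + (-1) − (2) + 3·(0) = 0
  T: 3·[v]_T + [K]_T − [E]_T + 3·[t]_T = 3·(-1) + (-2) − (-2) + 3·(1) = 0
All base exponents vanish — dimensionless.

yes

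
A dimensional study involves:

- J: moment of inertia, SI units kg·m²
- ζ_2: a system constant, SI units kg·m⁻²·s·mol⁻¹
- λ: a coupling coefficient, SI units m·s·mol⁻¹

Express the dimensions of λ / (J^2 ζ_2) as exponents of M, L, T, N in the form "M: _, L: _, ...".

Collect each base-dimension exponent across the product:
  M: −2·(1) − (1) + (0) = -3
  L: −2·(2) − (-2) + (1) = -1
  T: −2·(0) − (1) + (1) = 0
  N: −2·(0) − (-1) + (-1) = 0
So the dimensions are [M⁻³ L⁻¹].

M: -3, L: -1, T: 0, N: 0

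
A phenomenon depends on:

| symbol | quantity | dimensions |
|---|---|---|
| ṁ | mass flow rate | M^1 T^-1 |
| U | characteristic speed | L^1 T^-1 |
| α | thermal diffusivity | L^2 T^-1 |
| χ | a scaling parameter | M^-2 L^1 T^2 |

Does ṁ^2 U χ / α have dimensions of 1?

yes

Sum the exponent of each base dimension across the product:
  M: 2·[ṁ]_M + [U]_M − [α]_M + [χ]_M = 2·(1) + (0) − (0) + (-2) = 0
  L: 2·[ṁ]_L + [U]_L − [α]_L + [χ]_L = 2·(0) + (1) − (2) + (1) = 0
  T: 2·[ṁ]_T + [U]_T − [α]_T + [χ]_T = 2·(-1) + (-1) − (-1) + (2) = 0
All base exponents vanish — dimensionless.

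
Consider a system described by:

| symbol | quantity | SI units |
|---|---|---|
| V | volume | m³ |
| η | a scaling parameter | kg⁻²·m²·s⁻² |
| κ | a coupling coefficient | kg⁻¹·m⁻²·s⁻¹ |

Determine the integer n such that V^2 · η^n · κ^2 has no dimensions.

Balance the M exponent: (-2)·n from η, plus 2·(0) + 2·(-1) = -2 from the rest, must sum to zero.
-2n − 2 = 0, so n = -1.

-1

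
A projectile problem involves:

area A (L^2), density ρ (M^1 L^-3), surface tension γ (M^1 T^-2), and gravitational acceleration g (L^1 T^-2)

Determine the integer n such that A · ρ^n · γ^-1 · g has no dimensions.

Balance the M exponent: (1)·n from ρ, plus (0) − (1) + (0) = -1 from the rest, must sum to zero.
n − 1 = 0, so n = 1.

1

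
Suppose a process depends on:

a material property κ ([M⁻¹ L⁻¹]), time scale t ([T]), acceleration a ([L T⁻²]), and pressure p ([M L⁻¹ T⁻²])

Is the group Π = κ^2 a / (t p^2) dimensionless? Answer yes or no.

no

Sum the exponent of each base dimension across the product:
  M: 2·[κ]_M − [t]_M + [a]_M − 2·[p]_M = 2·(-1) − (0) + (0) − 2·(1) = -4
  L: 2·[κ]_L − [t]_L + [a]_L − 2·[p]_L = 2·(-1) − (0) + (1) − 2·(-1) = 1
  T: 2·[κ]_T − [t]_T + [a]_T − 2·[p]_T = 2·(0) − (1) + (-2) − 2·(-2) = 1
Net dimensions [M⁻⁴ L T] ≠ [1] — not dimensionless.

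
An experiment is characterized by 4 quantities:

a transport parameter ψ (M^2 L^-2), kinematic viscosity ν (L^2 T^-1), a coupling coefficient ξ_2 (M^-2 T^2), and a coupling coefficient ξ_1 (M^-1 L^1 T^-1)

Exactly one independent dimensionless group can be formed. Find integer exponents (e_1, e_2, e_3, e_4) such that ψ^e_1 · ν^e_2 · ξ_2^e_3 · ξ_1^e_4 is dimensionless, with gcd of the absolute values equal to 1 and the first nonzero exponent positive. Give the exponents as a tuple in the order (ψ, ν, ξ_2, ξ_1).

M: e_1·(2) + e_2·(0) + e_3·(-2) + e_4·(-1) = 0
L: e_1·(-2) + e_2·(2) + e_3·(0) + e_4·(1) = 0
T: e_1·(0) + e_2·(-1) + e_3·(2) + e_4·(-1) = 0
Solving this homogeneous linear system for the smallest-integer solution (first nonzero entry positive) gives (3, 2, 2, 2).

(3, 2, 2, 2)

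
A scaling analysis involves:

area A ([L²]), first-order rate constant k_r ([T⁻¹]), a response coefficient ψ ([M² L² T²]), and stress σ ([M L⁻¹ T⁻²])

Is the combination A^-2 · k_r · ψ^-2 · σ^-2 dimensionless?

Sum the exponent of each base dimension across the product:
  M: −2·[A]_M + [k_r]_M − 2·[ψ]_M − 2·[σ]_M = −2·(0) + (0) − 2·(2) − 2·(1) = -6
  L: −2·[A]_L + [k_r]_L − 2·[ψ]_L − 2·[σ]_L = −2·(2) + (0) − 2·(2) − 2·(-1) = -6
  T: −2·[A]_T + [k_r]_T − 2·[ψ]_T − 2·[σ]_T = −2·(0) + (-1) − 2·(2) − 2·(-2) = -1
Net dimensions [M⁻⁶ L⁻⁶ T⁻¹] ≠ [1] — not dimensionless.

no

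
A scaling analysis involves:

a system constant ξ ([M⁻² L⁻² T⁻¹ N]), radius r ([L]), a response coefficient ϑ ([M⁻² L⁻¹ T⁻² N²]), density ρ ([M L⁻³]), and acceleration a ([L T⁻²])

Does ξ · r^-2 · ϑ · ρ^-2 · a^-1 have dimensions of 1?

Sum the exponent of each base dimension across the product:
  M: [ξ]_M − 2·[r]_M + [ϑ]_M − 2·[ρ]_M − [a]_M = (-2) − 2·(0) + (-2) − 2·(1) − (0) = -6
  L: [ξ]_L − 2·[r]_L + [ϑ]_L − 2·[ρ]_L − [a]_L = (-2) − 2·(1) + (-1) − 2·(-3) − (1) = 0
  T: [ξ]_T − 2·[r]_T + [ϑ]_T − 2·[ρ]_T − [a]_T = (-1) − 2·(0) + (-2) − 2·(0) − (-2) = -1
  N: [ξ]_N − 2·[r]_N + [ϑ]_N − 2·[ρ]_N − [a]_N = (1) − 2·(0) + (2) − 2·(0) − (0) = 3
Net dimensions [M⁻⁶ T⁻¹ N³] ≠ [1] — not dimensionless.

no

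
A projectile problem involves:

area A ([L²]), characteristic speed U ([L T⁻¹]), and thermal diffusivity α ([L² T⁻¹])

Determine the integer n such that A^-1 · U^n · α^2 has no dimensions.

Balance the L exponent: (1)·n from U, plus −(2) + 2·(2) = 2 from the rest, must sum to zero.
n + 2 = 0, so n = -2.

-2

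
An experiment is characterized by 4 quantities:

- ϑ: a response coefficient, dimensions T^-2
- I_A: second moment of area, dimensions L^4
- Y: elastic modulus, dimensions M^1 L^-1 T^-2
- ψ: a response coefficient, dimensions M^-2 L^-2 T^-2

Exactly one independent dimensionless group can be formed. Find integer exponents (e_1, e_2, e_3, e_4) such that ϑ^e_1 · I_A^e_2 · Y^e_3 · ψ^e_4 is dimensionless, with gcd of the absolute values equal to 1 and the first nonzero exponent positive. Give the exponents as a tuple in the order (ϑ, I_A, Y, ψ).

(3, -1, -2, -1)

M: e_1·(0) + e_2·(0) + e_3·(1) + e_4·(-2) = 0
L: e_1·(0) + e_2·(4) + e_3·(-1) + e_4·(-2) = 0
T: e_1·(-2) + e_2·(0) + e_3·(-2) + e_4·(-2) = 0
Solving this homogeneous linear system for the smallest-integer solution (first nonzero entry positive) gives (3, -1, -2, -1).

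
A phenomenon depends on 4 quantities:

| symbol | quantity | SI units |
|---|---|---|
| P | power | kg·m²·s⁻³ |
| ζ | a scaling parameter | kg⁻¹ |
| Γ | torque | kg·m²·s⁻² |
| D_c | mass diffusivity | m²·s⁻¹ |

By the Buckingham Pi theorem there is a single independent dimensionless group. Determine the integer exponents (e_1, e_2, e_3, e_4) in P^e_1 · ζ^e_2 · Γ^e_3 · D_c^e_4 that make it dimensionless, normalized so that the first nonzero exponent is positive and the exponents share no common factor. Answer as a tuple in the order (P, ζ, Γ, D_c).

(1, -1, -2, 1)

M: e_1·(1) + e_2·(-1) + e_3·(1) + e_4·(0) = 0
L: e_1·(2) + e_2·(0) + e_3·(2) + e_4·(2) = 0
T: e_1·(-3) + e_2·(0) + e_3·(-2) + e_4·(-1) = 0
Solving this homogeneous linear system for the smallest-integer solution (first nonzero entry positive) gives (1, -1, -2, 1).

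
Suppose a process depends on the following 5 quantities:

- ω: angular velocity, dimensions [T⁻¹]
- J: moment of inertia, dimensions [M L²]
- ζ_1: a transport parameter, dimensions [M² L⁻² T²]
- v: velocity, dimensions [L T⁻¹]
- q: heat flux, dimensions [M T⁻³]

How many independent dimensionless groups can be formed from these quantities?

There are 5 variables and 3 base dimensions (M, L, T).
The dimension matrix has rank 3.
Independent dimensionless groups: 5 − 3 = 2.

2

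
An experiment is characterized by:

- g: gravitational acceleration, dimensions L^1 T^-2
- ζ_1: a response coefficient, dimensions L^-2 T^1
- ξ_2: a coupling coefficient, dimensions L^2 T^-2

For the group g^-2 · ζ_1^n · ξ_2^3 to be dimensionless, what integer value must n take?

Balance the L exponent: (-2)·n from ζ_1, plus −2·(1) + 3·(2) = 4 from the rest, must sum to zero.
-2n + 4 = 0, so n = 2.

2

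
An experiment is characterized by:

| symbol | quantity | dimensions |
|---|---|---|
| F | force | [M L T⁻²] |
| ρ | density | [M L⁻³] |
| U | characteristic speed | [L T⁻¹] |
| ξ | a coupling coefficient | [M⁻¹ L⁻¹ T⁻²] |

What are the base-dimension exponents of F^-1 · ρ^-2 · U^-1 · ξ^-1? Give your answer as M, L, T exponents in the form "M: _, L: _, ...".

M: -2, L: 5, T: 5

Collect each base-dimension exponent across the product:
  M: −(1) − 2·(1) − (0) − (-1) = -2
  L: −(1) − 2·(-3) − (1) − (-1) = 5
  T: −(-2) − 2·(0) − (-1) − (-2) = 5
So the dimensions are [M⁻² L⁵ T⁵].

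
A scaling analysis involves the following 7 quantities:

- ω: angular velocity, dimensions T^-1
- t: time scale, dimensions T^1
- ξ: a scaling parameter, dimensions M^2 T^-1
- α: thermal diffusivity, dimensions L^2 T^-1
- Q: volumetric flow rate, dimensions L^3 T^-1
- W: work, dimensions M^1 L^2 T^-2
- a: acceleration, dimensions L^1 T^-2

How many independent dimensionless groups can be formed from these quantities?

There are 7 variables and 3 base dimensions (M, L, T).
The dimension matrix has rank 3.
Independent dimensionless groups: 7 − 3 = 4.

4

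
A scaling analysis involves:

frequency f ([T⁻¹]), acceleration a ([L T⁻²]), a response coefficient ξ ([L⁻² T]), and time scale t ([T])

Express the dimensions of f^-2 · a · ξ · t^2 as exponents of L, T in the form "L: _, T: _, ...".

Collect each base-dimension exponent across the product:
  L: −2·(0) + (1) + (-2) + 2·(0) = -1
  T: −2·(-1) + (-2) + (1) + 2·(1) = 3
So the dimensions are [L⁻¹ T³].

L: -1, T: 3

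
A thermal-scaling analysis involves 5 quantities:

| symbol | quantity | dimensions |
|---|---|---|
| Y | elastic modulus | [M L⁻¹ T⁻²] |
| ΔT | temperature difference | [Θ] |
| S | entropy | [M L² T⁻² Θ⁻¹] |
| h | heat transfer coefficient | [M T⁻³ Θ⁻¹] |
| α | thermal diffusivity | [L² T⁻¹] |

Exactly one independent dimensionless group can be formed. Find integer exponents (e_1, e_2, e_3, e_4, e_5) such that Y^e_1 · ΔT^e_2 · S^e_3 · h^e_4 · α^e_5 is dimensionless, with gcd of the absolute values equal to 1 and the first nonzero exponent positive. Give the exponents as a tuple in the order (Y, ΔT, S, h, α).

M: e_1·(1) + e_2·(0) + e_3·(1) + e_4·(1) + e_5·(0) = 0
L: e_1·(-1) + e_2·(0) + e_3·(2) + e_4·(0) + e_5·(2) = 0
T: e_1·(-2) + e_2·(0) + e_3·(-2) + e_4·(-3) + e_5·(-1) = 0
Θ: e_1·(0) + e_2·(1) + e_3·(-1) + e_4·(-1) + e_5·(0) = 0
Solving this homogeneous linear system for the smallest-integer solution (first nonzero entry positive) gives (4, -4, -1, -3, 3).

(4, -4, -1, -3, 3)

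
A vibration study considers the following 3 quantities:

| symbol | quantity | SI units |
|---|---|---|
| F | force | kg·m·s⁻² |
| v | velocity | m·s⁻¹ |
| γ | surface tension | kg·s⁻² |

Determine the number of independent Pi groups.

0

There are 3 variables and 3 base dimensions (M, L, T).
The dimension matrix has rank 3.
Independent dimensionless groups: 3 − 3 = 0.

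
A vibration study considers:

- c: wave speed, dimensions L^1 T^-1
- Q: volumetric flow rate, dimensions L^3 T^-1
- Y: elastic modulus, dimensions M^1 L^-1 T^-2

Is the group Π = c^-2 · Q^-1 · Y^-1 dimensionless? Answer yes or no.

no

Sum the exponent of each base dimension across the product:
  M: −2·[c]_M − [Q]_M − [Y]_M = −2·(0) − (0) − (1) = -1
  L: −2·[c]_L − [Q]_L − [Y]_L = −2·(1) − (3) − (-1) = -4
  T: −2·[c]_T − [Q]_T − [Y]_T = −2·(-1) − (-1) − (-2) = 5
Net dimensions [M⁻¹ L⁻⁴ T⁵] ≠ [1] — not dimensionless.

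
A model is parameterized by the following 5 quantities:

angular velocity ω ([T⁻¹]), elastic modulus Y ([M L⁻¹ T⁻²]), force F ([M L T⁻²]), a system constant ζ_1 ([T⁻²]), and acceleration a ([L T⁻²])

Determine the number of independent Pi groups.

2

There are 5 variables and 3 base dimensions (M, L, T).
The dimension matrix has rank 3.
Independent dimensionless groups: 5 − 3 = 2.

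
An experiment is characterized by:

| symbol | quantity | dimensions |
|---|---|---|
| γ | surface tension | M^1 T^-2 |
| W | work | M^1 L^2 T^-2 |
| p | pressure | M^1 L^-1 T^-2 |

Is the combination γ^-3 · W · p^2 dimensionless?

Sum the exponent of each base dimension across the product:
  M: −3·[γ]_M + [W]_M + 2·[p]_M = −3·(1) + (1) + 2·(1) = 0
  L: −3·[γ]_L + [W]_L + 2·[p]_L = −3·(0) + (2) + 2·(-1) = 0
  T: −3·[γ]_T + [W]_T + 2·[p]_T = −3·(-2) + (-2) + 2·(-2) = 0
All base exponents vanish — dimensionless.

yes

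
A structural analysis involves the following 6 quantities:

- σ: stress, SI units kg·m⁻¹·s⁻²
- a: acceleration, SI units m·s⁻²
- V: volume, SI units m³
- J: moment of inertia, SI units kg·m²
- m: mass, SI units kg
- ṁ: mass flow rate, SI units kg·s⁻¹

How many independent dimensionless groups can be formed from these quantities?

3

There are 6 variables and 3 base dimensions (M, L, T).
The dimension matrix has rank 3.
Independent dimensionless groups: 6 − 3 = 3.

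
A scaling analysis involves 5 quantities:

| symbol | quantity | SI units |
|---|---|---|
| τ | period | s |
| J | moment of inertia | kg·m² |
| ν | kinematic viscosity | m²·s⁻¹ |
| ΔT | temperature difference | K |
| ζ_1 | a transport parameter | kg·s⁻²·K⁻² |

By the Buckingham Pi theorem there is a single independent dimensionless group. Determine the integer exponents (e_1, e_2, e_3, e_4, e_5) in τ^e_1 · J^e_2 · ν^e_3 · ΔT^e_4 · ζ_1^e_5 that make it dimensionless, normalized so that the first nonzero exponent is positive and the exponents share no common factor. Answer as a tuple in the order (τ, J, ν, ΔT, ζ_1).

M: e_1·(0) + e_2·(1) + e_3·(0) + e_4·(0) + e_5·(1) = 0
L: e_1·(0) + e_2·(2) + e_3·(2) + e_4·(0) + e_5·(0) = 0
T: e_1·(1) + e_2·(0) + e_3·(-1) + e_4·(0) + e_5·(-2) = 0
Θ: e_1·(0) + e_2·(0) + e_3·(0) + e_4·(1) + e_5·(-2) = 0
Solving this homogeneous linear system for the smallest-integer solution (first nonzero entry positive) gives (3, -1, 1, 2, 1).

(3, -1, 1, 2, 1)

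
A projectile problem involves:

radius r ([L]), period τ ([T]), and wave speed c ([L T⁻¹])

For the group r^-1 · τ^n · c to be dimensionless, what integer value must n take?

1

Balance the T exponent: (1)·n from τ, plus −(0) + (-1) = -1 from the rest, must sum to zero.
n − 1 = 0, so n = 1.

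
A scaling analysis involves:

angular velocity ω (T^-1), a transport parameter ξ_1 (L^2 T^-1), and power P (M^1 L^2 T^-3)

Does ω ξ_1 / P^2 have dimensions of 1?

no

Sum the exponent of each base dimension across the product:
  M: [ω]_M + [ξ_1]_M − 2·[P]_M = (0) + (0) − 2·(1) = -2
  L: [ω]_L + [ξ_1]_L − 2·[P]_L = (0) + (2) − 2·(2) = -2
  T: [ω]_T + [ξ_1]_T − 2·[P]_T = (-1) + (-1) − 2·(-3) = 4
Net dimensions [M⁻² L⁻² T⁴] ≠ [1] — not dimensionless.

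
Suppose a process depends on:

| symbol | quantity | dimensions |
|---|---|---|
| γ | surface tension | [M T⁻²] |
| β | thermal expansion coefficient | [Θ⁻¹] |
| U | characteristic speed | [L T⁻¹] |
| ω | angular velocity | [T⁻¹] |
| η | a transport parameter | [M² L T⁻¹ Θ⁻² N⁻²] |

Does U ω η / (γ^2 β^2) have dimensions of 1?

Sum the exponent of each base dimension across the product:
  M: −2·[γ]_M − 2·[β]_M + [U]_M + [ω]_M + [η]_M = −2·(1) − 2·(0) + (0) + (0) + (2) = 0
  L: −2·[γ]_L − 2·[β]_L + [U]_L + [ω]_L + [η]_L = −2·(0) − 2·(0) + (1) + (0) + (1) = 2
  T: −2·[γ]_T − 2·[β]_T + [U]_T + [ω]_T + [η]_T = −2·(-2) − 2·(0) + (-1) + (-1) + (-1) = 1
  Θ: −2·[γ]_Θ − 2·[β]_Θ + [U]_Θ + [ω]_Θ + [η]_Θ = −2·(0) − 2·(-1) + (0) + (0) + (-2) = 0
  N: −2·[γ]_N − 2·[β]_N + [U]_N + [ω]_N + [η]_N = −2·(0) − 2·(0) + (0) + (0) + (-2) = -2
Net dimensions [L² T N⁻²] ≠ [1] — not dimensionless.

no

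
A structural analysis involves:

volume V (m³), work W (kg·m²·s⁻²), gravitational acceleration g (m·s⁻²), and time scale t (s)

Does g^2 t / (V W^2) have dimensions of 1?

Sum the exponent of each base dimension across the product:
  M: −[V]_M − 2·[W]_M + 2·[g]_M + [t]_M = −(0) − 2·(1) + 2·(0) + (0) = -2
  L: −[V]_L − 2·[W]_L + 2·[g]_L + [t]_L = −(3) − 2·(2) + 2·(1) + (0) = -5
  T: −[V]_T − 2·[W]_T + 2·[g]_T + [t]_T = −(0) − 2·(-2) + 2·(-2) + (1) = 1
Net dimensions [M⁻² L⁻⁵ T] ≠ [1] — not dimensionless.

no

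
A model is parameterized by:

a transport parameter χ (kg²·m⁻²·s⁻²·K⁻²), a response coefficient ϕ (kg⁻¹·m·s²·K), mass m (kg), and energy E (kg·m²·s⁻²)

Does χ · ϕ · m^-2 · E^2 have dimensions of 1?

no

Sum the exponent of each base dimension across the product:
  M: [χ]_M + [ϕ]_M − 2·[m]_M + 2·[E]_M = (2) + (-1) − 2·(1) + 2·(1) = 1
  L: [χ]_L + [ϕ]_L − 2·[m]_L + 2·[E]_L = (-2) + (1) − 2·(0) + 2·(2) = 3
  T: [χ]_T + [ϕ]_T − 2·[m]_T + 2·[E]_T = (-2) + (2) − 2·(0) + 2·(-2) = -4
  Θ: [χ]_Θ + [ϕ]_Θ − 2·[m]_Θ + 2·[E]_Θ = (-2) + (1) − 2·(0) + 2·(0) = -1
Net dimensions [M L³ T⁻⁴ Θ⁻¹] ≠ [1] — not dimensionless.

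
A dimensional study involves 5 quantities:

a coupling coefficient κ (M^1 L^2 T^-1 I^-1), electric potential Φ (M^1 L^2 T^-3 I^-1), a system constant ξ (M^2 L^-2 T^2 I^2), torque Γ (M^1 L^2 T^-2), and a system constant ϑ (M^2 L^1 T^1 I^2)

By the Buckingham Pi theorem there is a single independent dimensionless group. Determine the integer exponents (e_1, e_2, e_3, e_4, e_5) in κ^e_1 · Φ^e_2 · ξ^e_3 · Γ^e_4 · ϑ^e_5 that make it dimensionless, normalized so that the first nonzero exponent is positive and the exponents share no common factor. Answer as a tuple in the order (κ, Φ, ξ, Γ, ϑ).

(1, -3, 1, 4, -2)

M: e_1·(1) + e_2·(1) + e_3·(2) + e_4·(1) + e_5·(2) = 0
L: e_1·(2) + e_2·(2) + e_3·(-2) + e_4·(2) + e_5·(1) = 0
T: e_1·(-1) + e_2·(-3) + e_3·(2) + e_4·(-2) + e_5·(1) = 0
I: e_1·(-1) + e_2·(-1) + e_3·(2) + e_4·(0) + e_5·(2) = 0
Solving this homogeneous linear system for the smallest-integer solution (first nonzero entry positive) gives (1, -3, 1, 4, -2).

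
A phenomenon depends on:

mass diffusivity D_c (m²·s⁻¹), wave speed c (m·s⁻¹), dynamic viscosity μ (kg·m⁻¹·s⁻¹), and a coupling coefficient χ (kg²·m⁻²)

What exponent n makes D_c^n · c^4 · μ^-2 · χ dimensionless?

Balance the L exponent: (2)·n from D_c, plus 4·(1) − 2·(-1) + (-2) = 4 from the rest, must sum to zero.
2n + 4 = 0, so n = -2.

-2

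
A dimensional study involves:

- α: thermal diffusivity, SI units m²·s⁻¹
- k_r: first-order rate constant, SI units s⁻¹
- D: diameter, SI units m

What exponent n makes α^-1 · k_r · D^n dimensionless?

Balance the L exponent: (1)·n from D, plus −(2) + (0) = -2 from the rest, must sum to zero.
n − 2 = 0, so n = 2.

2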